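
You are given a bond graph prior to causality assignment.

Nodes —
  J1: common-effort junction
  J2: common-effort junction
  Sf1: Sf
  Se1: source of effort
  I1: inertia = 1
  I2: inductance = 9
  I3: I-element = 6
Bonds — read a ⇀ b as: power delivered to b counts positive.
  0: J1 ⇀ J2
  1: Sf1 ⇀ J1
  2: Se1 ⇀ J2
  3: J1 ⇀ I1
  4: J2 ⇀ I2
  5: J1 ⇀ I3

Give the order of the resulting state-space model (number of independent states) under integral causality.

β1 stroke at Sf1  (Sf1: flow source, stroke at near end)
β2 stroke at J2  (Se1: effort source, stroke at far end)
β0 stroke at J1  (J2 effort already set via bond 2)
β4 stroke at I2  (J2: bond 2 brought effort, rest push out)
β3 stroke at I1  (common-e at J1 fixed by 0)
β5 stroke at I3  (0-jn J1 has e-setter on 0)

3  (I1, I2, I3 all integral)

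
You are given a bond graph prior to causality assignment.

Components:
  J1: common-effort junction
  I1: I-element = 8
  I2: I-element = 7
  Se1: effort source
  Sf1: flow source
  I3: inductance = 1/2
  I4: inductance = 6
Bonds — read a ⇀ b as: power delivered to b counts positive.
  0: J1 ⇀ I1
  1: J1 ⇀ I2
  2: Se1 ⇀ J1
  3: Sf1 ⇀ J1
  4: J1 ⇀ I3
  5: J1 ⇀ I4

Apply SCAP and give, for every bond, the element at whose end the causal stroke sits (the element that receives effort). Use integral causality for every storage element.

bond 2 |J1  (source Se1 imposes e)
bond 3 |Sf1  (Sf1 fixes flow; stroke at Sf1)
bond 0 |I1  (J1 effort already set via bond 2)
bond 1 |I2  (J1 effort already set via bond 2)
bond 4 |I3  (J1 effort already set via bond 2)
bond 5 |I4  (common-e at J1 fixed by 2)

b0 →I1
b1 →I2
b2 →J1
b3 →Sf1
b4 →I3
b5 →I4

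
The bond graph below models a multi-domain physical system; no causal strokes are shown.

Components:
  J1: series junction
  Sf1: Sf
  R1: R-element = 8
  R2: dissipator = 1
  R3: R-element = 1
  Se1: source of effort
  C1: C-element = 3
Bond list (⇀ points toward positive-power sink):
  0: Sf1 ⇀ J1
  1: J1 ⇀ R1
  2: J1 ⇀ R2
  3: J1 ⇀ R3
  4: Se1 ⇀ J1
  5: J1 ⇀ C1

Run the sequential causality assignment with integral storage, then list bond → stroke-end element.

β0 stroke at Sf1
β1 stroke at J1
β2 stroke at J1
β3 stroke at J1
β4 stroke at J1
β5 stroke at J1

β0 stroke→Sf1  (Sf1 (Sf) sets flow on bond)
β4 stroke→J1  (Se1 (Se) sets effort on bond)
β1 stroke→J1  (1-jn J1 has f-setter on 0)
β2 stroke→J1  (J1 flow already set via bond 0)
β3 stroke→J1  (J1: bond 0 brought flow, rest push out)
β5 stroke→J1  (J1 flow already set via bond 0)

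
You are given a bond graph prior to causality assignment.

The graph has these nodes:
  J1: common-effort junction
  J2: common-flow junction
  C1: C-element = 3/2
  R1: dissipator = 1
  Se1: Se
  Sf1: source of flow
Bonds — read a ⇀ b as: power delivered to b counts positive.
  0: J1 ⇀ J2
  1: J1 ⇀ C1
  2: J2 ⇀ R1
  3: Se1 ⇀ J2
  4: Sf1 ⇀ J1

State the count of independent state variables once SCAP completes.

1  (C1 all integral)

#3 |J2  (source Se1 imposes e)
#4 |Sf1  (source Sf1 imposes f)
#1 |J1  (prefer integral on C1)
#0 |J2  (J1 effort already set via bond 1)
#2 |R1  (closing 1-jn rule on J2)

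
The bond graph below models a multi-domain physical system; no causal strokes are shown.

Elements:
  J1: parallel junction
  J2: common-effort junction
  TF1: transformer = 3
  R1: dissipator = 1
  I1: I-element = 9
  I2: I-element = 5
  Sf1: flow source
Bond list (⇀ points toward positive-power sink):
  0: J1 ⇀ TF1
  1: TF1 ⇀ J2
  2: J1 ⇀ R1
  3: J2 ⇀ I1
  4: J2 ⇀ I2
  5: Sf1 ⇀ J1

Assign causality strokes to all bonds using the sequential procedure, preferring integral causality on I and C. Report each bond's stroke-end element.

#0 →TF1
#1 →J2
#2 →J1
#3 →I1
#4 →I2
#5 →Sf1

b5 stroke→Sf1  (Sf1: flow source, stroke at near end)
b3 stroke→I1  (I1: I, integral causality)
b4 stroke→I2  (I2 outputs flow p/I2)
b1 stroke→J2  (only one effort-in slot at J2)
b0 stroke→TF1  (through TF1, causality passes straight; one stroke at TF1)
b2 stroke→J1  (closing 0-jn rule on J1)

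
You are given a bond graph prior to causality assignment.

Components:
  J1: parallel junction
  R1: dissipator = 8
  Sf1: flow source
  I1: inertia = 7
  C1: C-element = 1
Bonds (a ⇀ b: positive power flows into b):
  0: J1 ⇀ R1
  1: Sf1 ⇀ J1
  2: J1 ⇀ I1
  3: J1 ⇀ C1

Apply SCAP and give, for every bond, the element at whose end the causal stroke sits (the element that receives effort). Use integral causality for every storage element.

b1 stroke at Sf1  (Sf1 fixes flow; stroke at Sf1)
b2 stroke at I1  (prefer integral on I1)
b3 stroke at J1  (prefer integral on C1)
b0 stroke at R1  (0-jn J1 has e-setter on 3)

b0 →R1
b1 →Sf1
b2 →I1
b3 →J1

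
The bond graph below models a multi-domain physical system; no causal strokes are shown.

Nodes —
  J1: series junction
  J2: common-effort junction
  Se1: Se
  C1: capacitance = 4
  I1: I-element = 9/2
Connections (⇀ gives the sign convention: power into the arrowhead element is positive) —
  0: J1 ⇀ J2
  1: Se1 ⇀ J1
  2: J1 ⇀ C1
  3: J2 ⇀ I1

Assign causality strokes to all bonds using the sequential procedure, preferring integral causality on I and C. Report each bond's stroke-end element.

β1 →J1  (source Se1 imposes e)
β2 →J1  (prefer integral on C1)
β0 →J2  (only one flow-in slot at J1)
β3 →I1  (J2: bond 0 brought effort, rest push out)

bond 0 →J2
bond 1 →J1
bond 2 →J1
bond 3 →I1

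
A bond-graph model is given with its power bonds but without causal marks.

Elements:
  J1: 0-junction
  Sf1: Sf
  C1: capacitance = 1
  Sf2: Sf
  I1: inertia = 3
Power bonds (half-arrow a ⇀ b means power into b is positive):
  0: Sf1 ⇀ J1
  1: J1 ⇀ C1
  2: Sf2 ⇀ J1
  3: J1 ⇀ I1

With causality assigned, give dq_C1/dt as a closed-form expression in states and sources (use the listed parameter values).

dq_C1/dt = F_Sf1 + F_Sf2 - p_I1/3

β0 stroke at Sf1  (Sf1: flow source, stroke at near end)
β2 stroke at Sf2  (Sf2: flow source, stroke at near end)
β1 stroke at J1  (C1 integral (e out))
β3 stroke at I1  (common-e at J1 fixed by 1)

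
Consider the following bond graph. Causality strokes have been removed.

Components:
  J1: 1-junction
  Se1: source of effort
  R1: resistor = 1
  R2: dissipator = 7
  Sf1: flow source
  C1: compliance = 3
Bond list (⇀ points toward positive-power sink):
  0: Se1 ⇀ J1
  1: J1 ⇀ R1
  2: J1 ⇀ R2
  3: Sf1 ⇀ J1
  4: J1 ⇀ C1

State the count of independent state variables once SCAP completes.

bond 0 →J1  (source Se1 imposes e)
bond 3 →Sf1  (Sf1 fixes flow; stroke at Sf1)
bond 1 →J1  (common-f at J1 fixed by 3)
bond 2 →J1  (1-jn J1 has f-setter on 3)
bond 4 →J1  (common-f at J1 fixed by 3)

1  (C1 all integral)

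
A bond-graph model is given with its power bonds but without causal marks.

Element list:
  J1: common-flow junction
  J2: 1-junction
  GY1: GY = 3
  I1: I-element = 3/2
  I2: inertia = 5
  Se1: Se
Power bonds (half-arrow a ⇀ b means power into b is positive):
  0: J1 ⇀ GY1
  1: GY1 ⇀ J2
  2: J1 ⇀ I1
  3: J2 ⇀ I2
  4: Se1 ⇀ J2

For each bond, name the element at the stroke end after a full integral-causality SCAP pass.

#0 →J1
#1 →J2
#2 →I1
#3 →I2
#4 →J2

bond 4 |J2  (Se1 fixes effort; stroke away)
bond 2 |I1  (I1 outputs flow p/I1)
bond 0 |J1  (J1: bond 2 brought flow, rest push out)
bond 1 |J2  (GY GY1: same side as bond 0)
bond 3 |I2  (closing 1-jn rule on J2)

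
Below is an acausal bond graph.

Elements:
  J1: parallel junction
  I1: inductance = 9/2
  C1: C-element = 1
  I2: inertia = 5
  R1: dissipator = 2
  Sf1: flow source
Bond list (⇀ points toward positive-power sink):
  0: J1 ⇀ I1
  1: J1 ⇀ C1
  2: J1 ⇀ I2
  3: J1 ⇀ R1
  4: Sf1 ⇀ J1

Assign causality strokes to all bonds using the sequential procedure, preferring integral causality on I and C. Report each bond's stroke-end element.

β4 |Sf1  (Sf1: flow source, stroke at near end)
β0 |I1  (I1 outputs flow p/I1)
β1 |J1  (C1: C, integral causality)
β2 |I2  (J1 effort already set via bond 1)
β3 |R1  (common-e at J1 fixed by 1)

bond 0 →I1
bond 1 →J1
bond 2 →I2
bond 3 →R1
bond 4 →Sf1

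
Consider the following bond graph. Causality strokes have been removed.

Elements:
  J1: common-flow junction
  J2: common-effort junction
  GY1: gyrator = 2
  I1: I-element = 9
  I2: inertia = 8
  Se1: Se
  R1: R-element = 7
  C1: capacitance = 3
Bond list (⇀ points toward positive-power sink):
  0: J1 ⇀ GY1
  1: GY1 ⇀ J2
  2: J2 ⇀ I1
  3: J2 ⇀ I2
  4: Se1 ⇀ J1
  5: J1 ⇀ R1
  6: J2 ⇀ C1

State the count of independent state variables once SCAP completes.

3  (C1, I1, I2 all integral)

b4 stroke→J1  (Se1: effort source, stroke at far end)
b2 stroke→I1  (I1 integral (f out))
b3 stroke→I2  (prefer integral on I2)
b6 stroke→J2  (C1 outputs effort q/C1)
b1 stroke→GY1  (common-e at J2 fixed by 6)
b0 stroke→GY1  (GY1 both-in/both-out from 1)
b5 stroke→J1  (J1: bond 0 brought flow, rest push out)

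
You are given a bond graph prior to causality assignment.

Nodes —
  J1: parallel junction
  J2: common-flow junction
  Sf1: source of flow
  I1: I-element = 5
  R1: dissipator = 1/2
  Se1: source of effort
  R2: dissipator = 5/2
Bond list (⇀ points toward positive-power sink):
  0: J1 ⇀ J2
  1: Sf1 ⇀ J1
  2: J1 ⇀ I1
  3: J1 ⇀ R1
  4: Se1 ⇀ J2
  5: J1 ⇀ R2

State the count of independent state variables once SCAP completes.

1  (I1 all integral)

bond 1 |Sf1  (Sf1 fixes flow; stroke at Sf1)
bond 4 |J2  (Se1 (Se) sets effort on bond)
bond 0 |J1  (J2 needs exactly one f-in)
bond 2 |I1  (common-e at J1 fixed by 0)
bond 3 |R1  (0-jn J1 has e-setter on 0)
bond 5 |R2  (J1: bond 0 brought effort, rest push out)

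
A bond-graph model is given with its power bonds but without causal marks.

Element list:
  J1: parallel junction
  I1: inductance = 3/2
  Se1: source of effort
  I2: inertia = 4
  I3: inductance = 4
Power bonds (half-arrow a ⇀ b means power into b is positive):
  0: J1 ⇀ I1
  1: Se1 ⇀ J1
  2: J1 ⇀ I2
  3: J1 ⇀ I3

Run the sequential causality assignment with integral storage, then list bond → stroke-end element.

β0 stroke at I1
β1 stroke at J1
β2 stroke at I2
β3 stroke at I3

β1 stroke at J1  (Se1: effort source, stroke at far end)
β0 stroke at I1  (J1 effort already set via bond 1)
β2 stroke at I2  (J1 effort already set via bond 1)
β3 stroke at I3  (common-e at J1 fixed by 1)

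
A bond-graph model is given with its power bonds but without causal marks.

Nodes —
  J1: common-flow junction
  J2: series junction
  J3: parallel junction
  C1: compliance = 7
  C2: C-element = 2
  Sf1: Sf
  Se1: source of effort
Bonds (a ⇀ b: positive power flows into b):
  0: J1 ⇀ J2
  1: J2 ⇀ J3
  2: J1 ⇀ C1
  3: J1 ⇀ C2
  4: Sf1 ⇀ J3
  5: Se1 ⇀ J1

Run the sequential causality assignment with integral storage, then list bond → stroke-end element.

bond 0 |J2
bond 1 |J3
bond 2 |J1
bond 3 |J1
bond 4 |Sf1
bond 5 |J1

#4 stroke at Sf1  (Sf1: flow source, stroke at near end)
#5 stroke at J1  (Se1 fixes effort; stroke away)
#1 stroke at J3  (J3: last free bond brings effort in)
#0 stroke at J2  (J2 flow already set via bond 1)
#2 stroke at J1  (common-f at J1 fixed by 0)
#3 stroke at J1  (1-jn J1 has f-setter on 0)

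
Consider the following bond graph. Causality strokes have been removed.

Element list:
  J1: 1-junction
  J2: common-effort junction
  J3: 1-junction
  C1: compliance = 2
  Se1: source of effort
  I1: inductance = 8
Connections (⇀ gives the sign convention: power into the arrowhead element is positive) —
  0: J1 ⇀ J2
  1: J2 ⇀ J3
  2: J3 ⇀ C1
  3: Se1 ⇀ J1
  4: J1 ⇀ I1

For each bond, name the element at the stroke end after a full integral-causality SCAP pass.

#0 →J1
#1 →J2
#2 →J3
#3 →J1
#4 →I1

β3 |J1  (Se1 (Se) sets effort on bond)
β2 |J3  (C1: C, integral causality)
β1 |J2  (J3: last free bond brings flow in)
β0 |J1  (0-jn J2 has e-setter on 1)
β4 |I1  (closing 1-jn rule on J1)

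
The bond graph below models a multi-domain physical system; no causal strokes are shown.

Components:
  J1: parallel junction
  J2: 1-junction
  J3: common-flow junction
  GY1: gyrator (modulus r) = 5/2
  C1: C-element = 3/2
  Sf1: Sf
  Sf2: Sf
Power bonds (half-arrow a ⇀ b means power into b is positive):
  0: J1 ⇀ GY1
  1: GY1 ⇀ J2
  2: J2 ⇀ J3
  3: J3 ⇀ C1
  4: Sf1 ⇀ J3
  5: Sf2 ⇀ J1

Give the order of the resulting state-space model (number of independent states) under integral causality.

b4 →Sf1  (source Sf1 imposes f)
b5 →Sf2  (Sf2 fixes flow; stroke at Sf2)
b0 →J1  (J1: last free bond brings effort in)
b2 →J3  (J3: bond 4 brought flow, rest push out)
b3 →J3  (common-f at J3 fixed by 4)
b1 →J2  (GY1 both-in/both-out from 0)

1  (C1 all integral)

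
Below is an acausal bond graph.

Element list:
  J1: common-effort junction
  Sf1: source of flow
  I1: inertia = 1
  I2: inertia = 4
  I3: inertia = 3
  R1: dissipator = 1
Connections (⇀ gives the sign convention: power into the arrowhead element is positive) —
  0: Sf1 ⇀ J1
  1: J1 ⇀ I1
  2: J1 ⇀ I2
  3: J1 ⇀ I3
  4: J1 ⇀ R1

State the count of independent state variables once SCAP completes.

3  (I1, I2, I3 all integral)

#0 stroke→Sf1  (Sf1: flow source, stroke at near end)
#1 stroke→I1  (I1: I, integral causality)
#2 stroke→I2  (I2: I, integral causality)
#3 stroke→I3  (prefer integral on I3)
#4 stroke→J1  (closing 0-jn rule on J1)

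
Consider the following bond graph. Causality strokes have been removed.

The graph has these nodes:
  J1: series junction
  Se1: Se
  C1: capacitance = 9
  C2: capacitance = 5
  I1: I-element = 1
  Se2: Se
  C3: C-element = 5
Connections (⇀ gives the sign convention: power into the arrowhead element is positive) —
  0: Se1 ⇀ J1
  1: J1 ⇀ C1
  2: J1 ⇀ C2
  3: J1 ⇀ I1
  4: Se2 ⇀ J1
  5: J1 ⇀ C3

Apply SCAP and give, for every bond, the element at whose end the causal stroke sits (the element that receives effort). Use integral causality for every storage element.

#0 stroke→J1
#1 stroke→J1
#2 stroke→J1
#3 stroke→I1
#4 stroke→J1
#5 stroke→J1

#0 stroke at J1  (Se1 fixes effort; stroke away)
#4 stroke at J1  (Se2 fixes effort; stroke away)
#1 stroke at J1  (prefer integral on C1)
#2 stroke at J1  (C2 integral (e out))
#3 stroke at I1  (prefer integral on I1)
#5 stroke at J1  (J1: bond 3 brought flow, rest push out)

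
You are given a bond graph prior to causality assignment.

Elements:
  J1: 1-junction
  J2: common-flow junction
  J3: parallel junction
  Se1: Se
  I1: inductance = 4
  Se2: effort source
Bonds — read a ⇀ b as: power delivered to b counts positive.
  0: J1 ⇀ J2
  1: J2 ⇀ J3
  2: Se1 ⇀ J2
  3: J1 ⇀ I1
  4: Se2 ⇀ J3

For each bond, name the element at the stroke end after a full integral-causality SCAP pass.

bond 2 stroke→J2  (Se1: effort source, stroke at far end)
bond 4 stroke→J3  (source Se2 imposes e)
bond 1 stroke→J2  (0-jn J3 has e-setter on 4)
bond 0 stroke→J1  (J2 needs exactly one f-in)
bond 3 stroke→I1  (closing 1-jn rule on J1)

bond 0 |J1
bond 1 |J2
bond 2 |J2
bond 3 |I1
bond 4 |J3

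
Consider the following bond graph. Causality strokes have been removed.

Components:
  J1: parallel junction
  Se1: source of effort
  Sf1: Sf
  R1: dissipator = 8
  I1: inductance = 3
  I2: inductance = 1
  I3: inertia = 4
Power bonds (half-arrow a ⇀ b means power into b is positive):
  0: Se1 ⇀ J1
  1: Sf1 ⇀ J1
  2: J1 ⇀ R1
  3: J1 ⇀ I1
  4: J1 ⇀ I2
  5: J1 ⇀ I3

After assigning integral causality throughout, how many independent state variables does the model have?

β0 stroke at J1  (Se1 fixes effort; stroke away)
β1 stroke at Sf1  (source Sf1 imposes f)
β2 stroke at R1  (J1: bond 0 brought effort, rest push out)
β3 stroke at I1  (common-e at J1 fixed by 0)
β4 stroke at I2  (common-e at J1 fixed by 0)
β5 stroke at I3  (common-e at J1 fixed by 0)

3  (I1, I2, I3 all integral)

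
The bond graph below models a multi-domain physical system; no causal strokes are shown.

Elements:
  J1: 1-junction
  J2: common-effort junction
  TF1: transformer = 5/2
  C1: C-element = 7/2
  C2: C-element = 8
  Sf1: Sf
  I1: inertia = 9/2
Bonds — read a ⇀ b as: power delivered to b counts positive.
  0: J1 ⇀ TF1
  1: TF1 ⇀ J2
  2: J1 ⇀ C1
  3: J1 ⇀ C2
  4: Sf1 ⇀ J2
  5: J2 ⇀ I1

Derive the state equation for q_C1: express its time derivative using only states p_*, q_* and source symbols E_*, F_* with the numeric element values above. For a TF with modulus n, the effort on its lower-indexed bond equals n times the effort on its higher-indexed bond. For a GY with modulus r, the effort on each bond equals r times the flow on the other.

β4 |Sf1  (Sf1 fixes flow; stroke at Sf1)
β2 |J1  (C1 integral (e out))
β3 |J1  (prefer integral on C2)
β0 |TF1  (closing 1-jn rule on J1)
β1 |J2  (TF1: transformer flips bond 0)
β5 |I1  (J2 effort already set via bond 1)

dq_C1/dt = -2*F_Sf1/5 + 4*p_I1/45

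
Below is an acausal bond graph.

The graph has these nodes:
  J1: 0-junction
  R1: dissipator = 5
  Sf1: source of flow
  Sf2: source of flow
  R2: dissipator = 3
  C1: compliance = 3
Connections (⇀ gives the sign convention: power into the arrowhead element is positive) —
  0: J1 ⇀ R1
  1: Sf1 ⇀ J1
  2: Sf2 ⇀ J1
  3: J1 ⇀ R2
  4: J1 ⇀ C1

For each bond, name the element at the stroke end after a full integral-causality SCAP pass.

bond 1 stroke→Sf1  (Sf1 (Sf) sets flow on bond)
bond 2 stroke→Sf2  (Sf2 fixes flow; stroke at Sf2)
bond 4 stroke→J1  (prefer integral on C1)
bond 0 stroke→R1  (0-jn J1 has e-setter on 4)
bond 3 stroke→R2  (0-jn J1 has e-setter on 4)

b0 →R1
b1 →Sf1
b2 →Sf2
b3 →R2
b4 →J1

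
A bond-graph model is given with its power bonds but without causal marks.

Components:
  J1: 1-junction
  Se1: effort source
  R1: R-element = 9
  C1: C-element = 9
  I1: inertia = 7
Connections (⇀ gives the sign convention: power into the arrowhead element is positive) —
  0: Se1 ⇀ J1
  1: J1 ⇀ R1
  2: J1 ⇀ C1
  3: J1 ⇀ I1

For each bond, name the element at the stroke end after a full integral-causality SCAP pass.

β0 →J1  (Se1 (Se) sets effort on bond)
β2 →J1  (prefer integral on C1)
β3 →I1  (I1 integral (f out))
β1 →J1  (J1: bond 3 brought flow, rest push out)

bond 0 stroke→J1
bond 1 stroke→J1
bond 2 stroke→J1
bond 3 stroke→I1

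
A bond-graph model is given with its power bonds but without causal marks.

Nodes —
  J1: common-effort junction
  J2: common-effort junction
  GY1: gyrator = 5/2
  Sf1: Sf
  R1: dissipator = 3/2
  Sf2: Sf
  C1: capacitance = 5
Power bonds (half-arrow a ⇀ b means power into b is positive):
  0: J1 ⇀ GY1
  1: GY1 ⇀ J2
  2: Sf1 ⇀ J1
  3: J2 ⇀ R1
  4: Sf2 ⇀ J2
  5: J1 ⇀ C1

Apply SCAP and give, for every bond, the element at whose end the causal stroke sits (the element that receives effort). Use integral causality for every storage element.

β0 →GY1
β1 →GY1
β2 →Sf1
β3 →J2
β4 →Sf2
β5 →J1

b2 stroke at Sf1  (Sf1 (Sf) sets flow on bond)
b4 stroke at Sf2  (source Sf2 imposes f)
b5 stroke at J1  (C1: C, integral causality)
b0 stroke at GY1  (J1 effort already set via bond 5)
b1 stroke at GY1  (GY GY1: same side as bond 0)
b3 stroke at J2  (J2 needs exactly one e-in)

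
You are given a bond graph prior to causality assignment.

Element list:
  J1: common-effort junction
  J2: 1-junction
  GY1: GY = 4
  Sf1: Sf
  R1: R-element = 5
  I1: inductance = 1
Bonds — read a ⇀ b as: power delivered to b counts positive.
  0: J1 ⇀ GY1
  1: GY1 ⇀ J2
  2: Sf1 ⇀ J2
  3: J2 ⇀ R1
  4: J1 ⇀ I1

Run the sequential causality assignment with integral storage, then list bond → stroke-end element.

#2 →Sf1  (Sf1 (Sf) sets flow on bond)
#1 →J2  (1-jn J2 has f-setter on 2)
#3 →J2  (J2: bond 2 brought flow, rest push out)
#0 →J1  (GY1 both-in/both-out from 1)
#4 →I1  (common-e at J1 fixed by 0)

β0 stroke at J1
β1 stroke at J2
β2 stroke at Sf1
β3 stroke at J2
β4 stroke at I1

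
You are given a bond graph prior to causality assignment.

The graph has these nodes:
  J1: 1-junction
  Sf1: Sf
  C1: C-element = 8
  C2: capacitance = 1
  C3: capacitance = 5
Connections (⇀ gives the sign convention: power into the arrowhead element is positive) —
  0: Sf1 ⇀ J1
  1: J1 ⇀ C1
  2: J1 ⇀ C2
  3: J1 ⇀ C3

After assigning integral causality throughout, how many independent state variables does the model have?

#0 →Sf1  (source Sf1 imposes f)
#1 →J1  (1-jn J1 has f-setter on 0)
#2 →J1  (J1: bond 0 brought flow, rest push out)
#3 →J1  (J1 flow already set via bond 0)

3  (C1, C2, C3 all integral)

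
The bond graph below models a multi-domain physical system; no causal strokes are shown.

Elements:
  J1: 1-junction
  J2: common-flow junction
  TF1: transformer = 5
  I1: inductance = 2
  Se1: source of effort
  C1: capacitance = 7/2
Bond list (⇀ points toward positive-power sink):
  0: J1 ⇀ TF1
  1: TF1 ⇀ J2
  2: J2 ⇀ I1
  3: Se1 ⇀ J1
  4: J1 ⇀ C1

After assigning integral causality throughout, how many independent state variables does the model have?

b3 →J1  (Se1: effort source, stroke at far end)
b2 →I1  (I1: I, integral causality)
b1 →J2  (J2 flow already set via bond 2)
b0 →TF1  (TF1 one-in-one-out from 1)
b4 →J1  (J1 flow already set via bond 0)

2  (C1, I1 all integral)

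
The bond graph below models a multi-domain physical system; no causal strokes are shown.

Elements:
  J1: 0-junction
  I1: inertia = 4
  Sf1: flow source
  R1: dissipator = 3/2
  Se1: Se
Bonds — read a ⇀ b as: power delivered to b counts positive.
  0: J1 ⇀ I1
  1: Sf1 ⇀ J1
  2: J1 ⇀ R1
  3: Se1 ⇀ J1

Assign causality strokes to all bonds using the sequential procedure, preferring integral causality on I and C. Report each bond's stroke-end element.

#1 |Sf1  (Sf1: flow source, stroke at near end)
#3 |J1  (Se1 fixes effort; stroke away)
#0 |I1  (J1 effort already set via bond 3)
#2 |R1  (0-jn J1 has e-setter on 3)

b0 stroke at I1
b1 stroke at Sf1
b2 stroke at R1
b3 stroke at J1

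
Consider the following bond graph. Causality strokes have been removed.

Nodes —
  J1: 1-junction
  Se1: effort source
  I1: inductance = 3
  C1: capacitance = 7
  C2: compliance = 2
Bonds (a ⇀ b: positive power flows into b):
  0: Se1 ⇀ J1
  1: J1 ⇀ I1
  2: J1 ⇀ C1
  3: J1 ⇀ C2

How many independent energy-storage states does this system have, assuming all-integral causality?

bond 0 stroke→J1  (Se1 (Se) sets effort on bond)
bond 1 stroke→I1  (I1 outputs flow p/I1)
bond 2 stroke→J1  (J1 flow already set via bond 1)
bond 3 stroke→J1  (1-jn J1 has f-setter on 1)

3  (C1, C2, I1 all integral)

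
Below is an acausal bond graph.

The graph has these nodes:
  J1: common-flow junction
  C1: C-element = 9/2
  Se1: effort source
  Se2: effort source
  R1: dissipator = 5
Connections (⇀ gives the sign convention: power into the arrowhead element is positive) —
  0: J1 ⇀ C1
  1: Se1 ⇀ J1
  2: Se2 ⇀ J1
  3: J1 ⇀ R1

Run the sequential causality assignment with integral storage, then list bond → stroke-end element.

b1 stroke at J1  (Se1 (Se) sets effort on bond)
b2 stroke at J1  (Se2: effort source, stroke at far end)
b0 stroke at J1  (C1 outputs effort q/C1)
b3 stroke at R1  (closing 1-jn rule on J1)

b0 →J1
b1 →J1
b2 →J1
b3 →R1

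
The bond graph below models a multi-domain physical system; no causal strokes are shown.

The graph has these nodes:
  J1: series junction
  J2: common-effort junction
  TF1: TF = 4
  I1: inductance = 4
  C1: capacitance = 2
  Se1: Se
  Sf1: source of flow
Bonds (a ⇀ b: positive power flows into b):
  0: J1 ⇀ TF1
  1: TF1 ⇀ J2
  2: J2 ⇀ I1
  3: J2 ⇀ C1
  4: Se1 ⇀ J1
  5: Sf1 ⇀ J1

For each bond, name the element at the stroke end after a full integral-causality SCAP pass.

β4 stroke→J1  (Se1 fixes effort; stroke away)
β5 stroke→Sf1  (Sf1 fixes flow; stroke at Sf1)
β0 stroke→J1  (1-jn J1 has f-setter on 5)
β1 stroke→TF1  (through TF1, causality passes straight; one stroke at TF1)
β2 stroke→I1  (prefer integral on I1)
β3 stroke→J2  (J2 needs exactly one e-in)

#0 |J1
#1 |TF1
#2 |I1
#3 |J2
#4 |J1
#5 |Sf1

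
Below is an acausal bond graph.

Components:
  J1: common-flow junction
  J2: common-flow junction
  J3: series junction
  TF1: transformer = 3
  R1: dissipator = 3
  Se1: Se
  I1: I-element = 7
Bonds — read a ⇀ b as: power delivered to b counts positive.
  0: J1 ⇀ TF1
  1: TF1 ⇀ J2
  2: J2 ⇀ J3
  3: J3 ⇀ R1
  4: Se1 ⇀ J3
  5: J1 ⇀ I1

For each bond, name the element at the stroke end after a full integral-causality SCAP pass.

#0 |J1
#1 |TF1
#2 |J2
#3 |J3
#4 |J3
#5 |I1

bond 4 →J3  (Se1: effort source, stroke at far end)
bond 5 →I1  (I1: I, integral causality)
bond 0 →J1  (1-jn J1 has f-setter on 5)
bond 1 →TF1  (through TF1, causality passes straight; one stroke at TF1)
bond 2 →J2  (1-jn J2 has f-setter on 1)
bond 3 →J3  (J3 flow already set via bond 2)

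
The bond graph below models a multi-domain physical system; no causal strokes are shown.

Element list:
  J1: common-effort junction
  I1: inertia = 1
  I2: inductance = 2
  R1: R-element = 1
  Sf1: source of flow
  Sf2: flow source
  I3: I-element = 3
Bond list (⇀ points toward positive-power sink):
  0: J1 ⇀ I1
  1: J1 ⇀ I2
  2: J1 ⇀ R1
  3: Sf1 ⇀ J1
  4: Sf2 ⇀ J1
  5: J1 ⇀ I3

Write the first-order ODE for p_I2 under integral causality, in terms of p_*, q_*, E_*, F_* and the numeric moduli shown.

dp_I2/dt = F_Sf1 + F_Sf2 - p_I1 - p_I2/2 - p_I3/3

#3 →Sf1  (Sf1 fixes flow; stroke at Sf1)
#4 →Sf2  (Sf2: flow source, stroke at near end)
#0 →I1  (prefer integral on I1)
#1 →I2  (prefer integral on I2)
#5 →I3  (I3 integral (f out))
#2 →J1  (J1: last free bond brings effort in)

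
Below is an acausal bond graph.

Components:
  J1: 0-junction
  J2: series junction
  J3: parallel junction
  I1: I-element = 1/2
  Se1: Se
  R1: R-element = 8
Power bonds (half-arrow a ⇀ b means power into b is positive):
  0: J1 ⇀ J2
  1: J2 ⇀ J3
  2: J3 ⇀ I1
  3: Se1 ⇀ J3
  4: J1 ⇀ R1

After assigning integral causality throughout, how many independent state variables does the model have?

β3 stroke→J3  (Se1: effort source, stroke at far end)
β1 stroke→J2  (0-jn J3 has e-setter on 3)
β2 stroke→I1  (common-e at J3 fixed by 3)
β0 stroke→J1  (J2: last free bond brings flow in)
β4 stroke→R1  (J1: bond 0 brought effort, rest push out)

1  (I1 all integral)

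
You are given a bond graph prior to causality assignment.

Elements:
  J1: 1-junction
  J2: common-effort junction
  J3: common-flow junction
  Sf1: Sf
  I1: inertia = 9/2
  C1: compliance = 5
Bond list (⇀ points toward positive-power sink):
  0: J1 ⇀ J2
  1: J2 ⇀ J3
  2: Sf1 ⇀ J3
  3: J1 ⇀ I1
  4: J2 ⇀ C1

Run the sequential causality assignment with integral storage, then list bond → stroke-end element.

bond 0 stroke at J1
bond 1 stroke at J3
bond 2 stroke at Sf1
bond 3 stroke at I1
bond 4 stroke at J2

#2 →Sf1  (source Sf1 imposes f)
#1 →J3  (1-jn J3 has f-setter on 2)
#3 →I1  (I1 integral (f out))
#0 →J1  (common-f at J1 fixed by 3)
#4 →J2  (closing 0-jn rule on J2)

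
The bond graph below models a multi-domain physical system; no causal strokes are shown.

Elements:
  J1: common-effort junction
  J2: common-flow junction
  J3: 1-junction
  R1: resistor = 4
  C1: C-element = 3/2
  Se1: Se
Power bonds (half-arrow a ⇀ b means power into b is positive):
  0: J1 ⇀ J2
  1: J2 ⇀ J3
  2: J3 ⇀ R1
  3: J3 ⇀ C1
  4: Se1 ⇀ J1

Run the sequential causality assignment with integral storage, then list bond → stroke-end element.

β0 |J2
β1 |J3
β2 |R1
β3 |J3
β4 |J1

bond 4 →J1  (Se1 fixes effort; stroke away)
bond 0 →J2  (common-e at J1 fixed by 4)
bond 1 →J3  (J2: last free bond brings flow in)
bond 3 →J3  (C1: C, integral causality)
bond 2 →R1  (closing 1-jn rule on J3)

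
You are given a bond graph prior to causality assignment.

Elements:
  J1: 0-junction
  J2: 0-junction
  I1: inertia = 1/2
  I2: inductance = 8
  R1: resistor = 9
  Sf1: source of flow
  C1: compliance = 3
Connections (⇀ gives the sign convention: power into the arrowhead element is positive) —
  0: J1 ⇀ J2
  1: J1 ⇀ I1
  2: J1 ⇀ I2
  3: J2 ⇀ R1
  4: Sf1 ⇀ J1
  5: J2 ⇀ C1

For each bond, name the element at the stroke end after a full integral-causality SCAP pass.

#4 |Sf1  (Sf1 (Sf) sets flow on bond)
#1 |I1  (I1 integral (f out))
#2 |I2  (I2 outputs flow p/I2)
#0 |J1  (only one effort-in slot at J1)
#5 |J2  (C1: C, integral causality)
#3 |R1  (common-e at J2 fixed by 5)

β0 |J1
β1 |I1
β2 |I2
β3 |R1
β4 |Sf1
β5 |J2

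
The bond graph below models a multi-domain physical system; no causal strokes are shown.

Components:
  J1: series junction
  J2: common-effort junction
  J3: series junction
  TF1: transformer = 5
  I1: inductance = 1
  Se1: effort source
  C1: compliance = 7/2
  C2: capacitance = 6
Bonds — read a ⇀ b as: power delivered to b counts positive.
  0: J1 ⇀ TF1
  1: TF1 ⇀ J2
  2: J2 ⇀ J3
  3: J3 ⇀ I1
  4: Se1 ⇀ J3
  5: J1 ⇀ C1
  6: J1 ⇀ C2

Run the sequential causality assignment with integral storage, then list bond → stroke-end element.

b4 →J3  (Se1 (Se) sets effort on bond)
b3 →I1  (prefer integral on I1)
b2 →J3  (J3 flow already set via bond 3)
b1 →J2  (J2 needs exactly one e-in)
b0 →TF1  (TF TF1: opposite of bond 1)
b5 →J1  (J1: bond 0 brought flow, rest push out)
b6 →J1  (J1 flow already set via bond 0)

#0 stroke→TF1
#1 stroke→J2
#2 stroke→J3
#3 stroke→I1
#4 stroke→J3
#5 stroke→J1
#6 stroke→J1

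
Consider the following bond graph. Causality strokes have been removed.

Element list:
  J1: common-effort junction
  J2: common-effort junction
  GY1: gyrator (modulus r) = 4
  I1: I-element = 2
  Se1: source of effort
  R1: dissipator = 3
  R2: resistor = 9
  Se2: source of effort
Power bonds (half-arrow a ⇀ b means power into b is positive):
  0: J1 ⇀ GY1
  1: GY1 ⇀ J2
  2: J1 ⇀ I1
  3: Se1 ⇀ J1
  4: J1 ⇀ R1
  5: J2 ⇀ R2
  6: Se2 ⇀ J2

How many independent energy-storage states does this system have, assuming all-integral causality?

bond 3 |J1  (Se1: effort source, stroke at far end)
bond 6 |J2  (Se2 fixes effort; stroke away)
bond 0 |GY1  (J1 effort already set via bond 3)
bond 2 |I1  (common-e at J1 fixed by 3)
bond 4 |R1  (0-jn J1 has e-setter on 3)
bond 1 |GY1  (0-jn J2 has e-setter on 6)
bond 5 |R2  (J2: bond 6 brought effort, rest push out)

1  (I1 all integral)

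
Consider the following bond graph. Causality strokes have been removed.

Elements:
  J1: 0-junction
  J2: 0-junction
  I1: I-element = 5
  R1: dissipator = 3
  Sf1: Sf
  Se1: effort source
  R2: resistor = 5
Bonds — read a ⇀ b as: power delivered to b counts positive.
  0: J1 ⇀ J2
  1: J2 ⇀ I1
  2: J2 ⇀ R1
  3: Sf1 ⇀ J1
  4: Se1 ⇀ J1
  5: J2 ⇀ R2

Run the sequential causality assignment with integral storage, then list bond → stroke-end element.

#0 stroke at J2
#1 stroke at I1
#2 stroke at R1
#3 stroke at Sf1
#4 stroke at J1
#5 stroke at R2

bond 3 stroke at Sf1  (Sf1 fixes flow; stroke at Sf1)
bond 4 stroke at J1  (Se1: effort source, stroke at far end)
bond 0 stroke at J2  (0-jn J1 has e-setter on 4)
bond 1 stroke at I1  (0-jn J2 has e-setter on 0)
bond 2 stroke at R1  (0-jn J2 has e-setter on 0)
bond 5 stroke at R2  (J2: bond 0 brought effort, rest push out)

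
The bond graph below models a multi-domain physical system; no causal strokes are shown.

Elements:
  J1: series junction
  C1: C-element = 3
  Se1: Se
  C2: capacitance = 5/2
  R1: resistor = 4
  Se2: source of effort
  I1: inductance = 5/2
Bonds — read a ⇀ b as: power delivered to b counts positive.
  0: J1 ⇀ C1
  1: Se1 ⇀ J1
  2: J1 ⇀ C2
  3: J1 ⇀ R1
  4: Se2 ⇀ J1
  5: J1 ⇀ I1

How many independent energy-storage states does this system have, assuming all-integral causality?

β1 |J1  (Se1 (Se) sets effort on bond)
β4 |J1  (Se2 fixes effort; stroke away)
β0 |J1  (C1: C, integral causality)
β2 |J1  (C2: C, integral causality)
β5 |I1  (I1 integral (f out))
β3 |J1  (1-jn J1 has f-setter on 5)

3  (C1, C2, I1 all integral)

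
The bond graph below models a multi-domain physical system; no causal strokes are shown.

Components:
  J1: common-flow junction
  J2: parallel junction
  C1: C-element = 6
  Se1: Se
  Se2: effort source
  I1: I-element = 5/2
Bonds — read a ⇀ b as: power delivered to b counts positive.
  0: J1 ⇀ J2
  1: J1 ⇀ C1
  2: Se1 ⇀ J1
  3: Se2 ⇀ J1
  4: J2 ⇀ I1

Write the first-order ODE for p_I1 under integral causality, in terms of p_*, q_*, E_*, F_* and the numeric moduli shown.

b2 |J1  (Se1 fixes effort; stroke away)
b3 |J1  (Se2: effort source, stroke at far end)
b1 |J1  (prefer integral on C1)
b0 |J2  (J1: last free bond brings flow in)
b4 |I1  (0-jn J2 has e-setter on 0)

dp_I1/dt = E_Se1 + E_Se2 - q_C1/6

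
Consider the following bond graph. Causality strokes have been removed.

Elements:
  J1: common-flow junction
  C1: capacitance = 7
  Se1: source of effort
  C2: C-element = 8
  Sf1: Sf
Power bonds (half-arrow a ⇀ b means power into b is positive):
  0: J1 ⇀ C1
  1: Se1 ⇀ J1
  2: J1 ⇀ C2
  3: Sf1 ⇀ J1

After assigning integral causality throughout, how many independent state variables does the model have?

2  (C1, C2 all integral)

#1 |J1  (Se1 fixes effort; stroke away)
#3 |Sf1  (Sf1 (Sf) sets flow on bond)
#0 |J1  (common-f at J1 fixed by 3)
#2 |J1  (J1: bond 3 brought flow, rest push out)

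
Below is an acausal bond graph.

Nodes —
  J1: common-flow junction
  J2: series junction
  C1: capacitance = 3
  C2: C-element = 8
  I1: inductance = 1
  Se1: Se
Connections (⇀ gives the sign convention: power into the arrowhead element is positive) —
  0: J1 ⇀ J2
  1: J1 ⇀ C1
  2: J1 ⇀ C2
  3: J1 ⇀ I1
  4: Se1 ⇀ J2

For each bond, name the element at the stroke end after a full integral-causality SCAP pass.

bond 4 stroke at J2  (source Se1 imposes e)
bond 0 stroke at J1  (J2: last free bond brings flow in)
bond 1 stroke at J1  (prefer integral on C1)
bond 2 stroke at J1  (prefer integral on C2)
bond 3 stroke at I1  (J1: last free bond brings flow in)

β0 stroke at J1
β1 stroke at J1
β2 stroke at J1
β3 stroke at I1
β4 stroke at J2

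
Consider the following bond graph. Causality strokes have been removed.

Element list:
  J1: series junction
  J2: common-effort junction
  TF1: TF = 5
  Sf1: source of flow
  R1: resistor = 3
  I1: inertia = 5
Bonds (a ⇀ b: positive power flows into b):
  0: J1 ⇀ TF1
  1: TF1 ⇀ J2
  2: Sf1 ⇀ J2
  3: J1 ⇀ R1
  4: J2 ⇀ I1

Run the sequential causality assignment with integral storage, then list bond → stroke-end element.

b2 stroke→Sf1  (Sf1 fixes flow; stroke at Sf1)
b4 stroke→I1  (I1 outputs flow p/I1)
b1 stroke→J2  (J2: last free bond brings effort in)
b0 stroke→TF1  (TF TF1: opposite of bond 1)
b3 stroke→J1  (common-f at J1 fixed by 0)

β0 |TF1
β1 |J2
β2 |Sf1
β3 |J1
β4 |I1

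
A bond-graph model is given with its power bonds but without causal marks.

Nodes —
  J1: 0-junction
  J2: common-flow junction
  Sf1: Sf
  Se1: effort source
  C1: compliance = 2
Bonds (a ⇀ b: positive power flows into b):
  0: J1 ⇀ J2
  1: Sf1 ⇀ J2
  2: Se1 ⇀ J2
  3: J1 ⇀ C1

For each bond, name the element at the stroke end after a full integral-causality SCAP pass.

β0 →J2
β1 →Sf1
β2 →J2
β3 →J1

bond 1 |Sf1  (Sf1 (Sf) sets flow on bond)
bond 2 |J2  (Se1: effort source, stroke at far end)
bond 0 |J2  (J2: bond 1 brought flow, rest push out)
bond 3 |J1  (J1: last free bond brings effort in)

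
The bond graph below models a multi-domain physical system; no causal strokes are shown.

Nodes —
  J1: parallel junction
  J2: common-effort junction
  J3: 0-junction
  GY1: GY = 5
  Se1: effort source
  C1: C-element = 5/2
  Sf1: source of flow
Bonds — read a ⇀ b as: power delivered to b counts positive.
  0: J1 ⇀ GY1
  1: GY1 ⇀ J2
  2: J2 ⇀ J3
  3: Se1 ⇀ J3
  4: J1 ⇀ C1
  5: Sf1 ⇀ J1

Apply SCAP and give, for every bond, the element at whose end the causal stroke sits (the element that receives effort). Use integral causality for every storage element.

bond 3 →J3  (Se1 fixes effort; stroke away)
bond 5 →Sf1  (Sf1 (Sf) sets flow on bond)
bond 2 →J2  (0-jn J3 has e-setter on 3)
bond 1 →GY1  (0-jn J2 has e-setter on 2)
bond 0 →GY1  (GY1: gyrator matches bond 1)
bond 4 →J1  (closing 0-jn rule on J1)

β0 →GY1
β1 →GY1
β2 →J2
β3 →J3
β4 →J1
β5 →Sf1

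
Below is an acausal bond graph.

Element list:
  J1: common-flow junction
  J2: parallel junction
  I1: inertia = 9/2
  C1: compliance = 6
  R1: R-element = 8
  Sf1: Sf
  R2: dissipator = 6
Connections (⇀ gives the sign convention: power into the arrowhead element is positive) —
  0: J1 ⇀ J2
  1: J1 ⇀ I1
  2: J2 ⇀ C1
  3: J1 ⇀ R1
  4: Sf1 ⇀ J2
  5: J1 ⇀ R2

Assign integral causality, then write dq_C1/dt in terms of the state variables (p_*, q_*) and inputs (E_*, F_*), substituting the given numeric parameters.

b4 stroke→Sf1  (Sf1 fixes flow; stroke at Sf1)
b1 stroke→I1  (I1 outputs flow p/I1)
b0 stroke→J1  (1-jn J1 has f-setter on 1)
b3 stroke→J1  (J1 flow already set via bond 1)
b5 stroke→J1  (J1 flow already set via bond 1)
b2 stroke→J2  (only one effort-in slot at J2)

dq_C1/dt = F_Sf1 + 2*p_I1/9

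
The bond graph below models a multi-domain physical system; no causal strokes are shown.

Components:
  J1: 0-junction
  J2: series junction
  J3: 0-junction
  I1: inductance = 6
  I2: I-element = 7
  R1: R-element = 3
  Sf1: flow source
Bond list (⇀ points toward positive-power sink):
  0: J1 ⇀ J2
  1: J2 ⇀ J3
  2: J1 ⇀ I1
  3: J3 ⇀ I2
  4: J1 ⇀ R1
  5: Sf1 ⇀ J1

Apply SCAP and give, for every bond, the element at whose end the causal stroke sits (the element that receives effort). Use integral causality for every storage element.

#5 →Sf1  (Sf1: flow source, stroke at near end)
#2 →I1  (I1 outputs flow p/I1)
#3 →I2  (prefer integral on I2)
#1 →J3  (J3: last free bond brings effort in)
#0 →J2  (J2: bond 1 brought flow, rest push out)
#4 →J1  (only one effort-in slot at J1)

β0 |J2
β1 |J3
β2 |I1
β3 |I2
β4 |J1
β5 |Sf1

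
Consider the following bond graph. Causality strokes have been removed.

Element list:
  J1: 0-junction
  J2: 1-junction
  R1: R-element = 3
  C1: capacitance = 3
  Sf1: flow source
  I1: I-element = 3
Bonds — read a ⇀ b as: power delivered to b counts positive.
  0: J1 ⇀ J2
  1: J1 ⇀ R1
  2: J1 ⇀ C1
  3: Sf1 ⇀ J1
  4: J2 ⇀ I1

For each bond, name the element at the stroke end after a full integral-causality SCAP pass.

bond 3 stroke→Sf1  (Sf1 fixes flow; stroke at Sf1)
bond 2 stroke→J1  (prefer integral on C1)
bond 0 stroke→J2  (J1 effort already set via bond 2)
bond 1 stroke→R1  (0-jn J1 has e-setter on 2)
bond 4 stroke→I1  (closing 1-jn rule on J2)

bond 0 |J2
bond 1 |R1
bond 2 |J1
bond 3 |Sf1
bond 4 |I1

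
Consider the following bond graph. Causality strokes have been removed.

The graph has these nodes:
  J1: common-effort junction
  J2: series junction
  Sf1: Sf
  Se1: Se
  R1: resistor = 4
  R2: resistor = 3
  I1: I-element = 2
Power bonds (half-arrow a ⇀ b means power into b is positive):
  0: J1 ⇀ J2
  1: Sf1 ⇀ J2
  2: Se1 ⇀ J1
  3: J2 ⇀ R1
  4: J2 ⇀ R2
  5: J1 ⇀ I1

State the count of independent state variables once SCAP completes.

bond 1 →Sf1  (Sf1 (Sf) sets flow on bond)
bond 2 →J1  (source Se1 imposes e)
bond 0 →J2  (J1: bond 2 brought effort, rest push out)
bond 5 →I1  (J1 effort already set via bond 2)
bond 3 →J2  (common-f at J2 fixed by 1)
bond 4 →J2  (J2 flow already set via bond 1)

1  (I1 all integral)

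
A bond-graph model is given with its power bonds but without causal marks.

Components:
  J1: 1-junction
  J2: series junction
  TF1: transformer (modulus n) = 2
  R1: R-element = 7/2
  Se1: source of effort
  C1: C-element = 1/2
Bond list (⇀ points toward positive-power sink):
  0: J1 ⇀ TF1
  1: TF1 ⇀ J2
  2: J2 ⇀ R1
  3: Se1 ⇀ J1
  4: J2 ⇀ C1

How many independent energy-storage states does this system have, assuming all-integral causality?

#3 stroke→J1  (source Se1 imposes e)
#0 stroke→TF1  (only one flow-in slot at J1)
#1 stroke→J2  (TF TF1: opposite of bond 0)
#4 stroke→J2  (prefer integral on C1)
#2 stroke→R1  (J2: last free bond brings flow in)

1  (C1 all integral)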